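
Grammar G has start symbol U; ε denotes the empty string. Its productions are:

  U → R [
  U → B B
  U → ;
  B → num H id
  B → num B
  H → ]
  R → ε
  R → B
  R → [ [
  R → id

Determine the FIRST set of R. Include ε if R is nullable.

{ [, id, num, ε }

R → ε contributes ε.
From R → B: add FIRST(B) = { num }.
R → [ [ contributes {[}.
R → id contributes {id}.
Union: FIRST(R) = { [, id, num, ε }.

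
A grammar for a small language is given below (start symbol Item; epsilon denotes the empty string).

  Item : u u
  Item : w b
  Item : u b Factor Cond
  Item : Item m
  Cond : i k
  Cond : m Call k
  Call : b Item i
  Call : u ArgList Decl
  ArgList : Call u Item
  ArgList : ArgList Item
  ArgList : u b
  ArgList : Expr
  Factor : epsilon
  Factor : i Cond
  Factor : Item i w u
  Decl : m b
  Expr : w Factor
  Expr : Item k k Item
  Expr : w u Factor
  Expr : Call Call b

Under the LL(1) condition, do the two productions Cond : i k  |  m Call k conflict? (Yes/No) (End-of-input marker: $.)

FIRST(i k) = { i } and FIRST(m Call k) = { m }.
The FIRST sets are disjoint and neither alternative is nullable — no conflict.

No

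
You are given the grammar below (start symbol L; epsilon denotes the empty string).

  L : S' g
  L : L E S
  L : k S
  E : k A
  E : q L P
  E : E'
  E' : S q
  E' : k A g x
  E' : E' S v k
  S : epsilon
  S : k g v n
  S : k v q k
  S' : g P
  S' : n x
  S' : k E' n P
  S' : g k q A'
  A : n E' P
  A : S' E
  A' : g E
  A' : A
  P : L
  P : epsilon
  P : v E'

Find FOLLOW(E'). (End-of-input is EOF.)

{ EOF, g, k, n, q, v }

In E : E': E' is at the end, add FOLLOW(E) = { EOF, g, k, n, q, v }.
In E' : E' S v k: add FIRST(S v k) = { k, v }.
In S' : k E' n P: add FIRST(n P) = { n }.
In A : n E' P: add FIRST(P)\{epsilon} = { g, k, n, v }.
  Since P is nullable, also add FOLLOW(A) = { EOF, g, k, n, q, v }.
In P : v E': E' is at the end, add FOLLOW(P) = { EOF, g, k, n, q, v }.
Union: FOLLOW(E') = { EOF, g, k, n, q, v }.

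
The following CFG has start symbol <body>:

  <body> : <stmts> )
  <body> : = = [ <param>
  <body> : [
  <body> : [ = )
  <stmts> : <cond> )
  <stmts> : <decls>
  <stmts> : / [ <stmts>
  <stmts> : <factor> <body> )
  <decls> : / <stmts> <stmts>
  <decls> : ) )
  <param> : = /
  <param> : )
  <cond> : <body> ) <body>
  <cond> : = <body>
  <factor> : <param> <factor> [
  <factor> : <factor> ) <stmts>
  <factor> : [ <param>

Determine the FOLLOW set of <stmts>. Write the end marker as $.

In <body> : <stmts> ): add FIRST()) = { ) }.
In <stmts> : / [ <stmts>: <stmts> is at the end, add FOLLOW(<stmts>) = { ), /, =, [ }.
In <decls> : / <stmts> <stmts>: add FIRST(<stmts>) = { ), /, =, [ }.
In <decls> : / <stmts> <stmts>: <stmts> is at the end, add FOLLOW(<decls>) = { ), /, =, [ }.
In <factor> : <factor> ) <stmts>: <stmts> is at the end, add FOLLOW(<factor>) = { ), /, =, [ }.
Union: FOLLOW(<stmts>) = { ), /, =, [ }.

{ ), /, =, [ }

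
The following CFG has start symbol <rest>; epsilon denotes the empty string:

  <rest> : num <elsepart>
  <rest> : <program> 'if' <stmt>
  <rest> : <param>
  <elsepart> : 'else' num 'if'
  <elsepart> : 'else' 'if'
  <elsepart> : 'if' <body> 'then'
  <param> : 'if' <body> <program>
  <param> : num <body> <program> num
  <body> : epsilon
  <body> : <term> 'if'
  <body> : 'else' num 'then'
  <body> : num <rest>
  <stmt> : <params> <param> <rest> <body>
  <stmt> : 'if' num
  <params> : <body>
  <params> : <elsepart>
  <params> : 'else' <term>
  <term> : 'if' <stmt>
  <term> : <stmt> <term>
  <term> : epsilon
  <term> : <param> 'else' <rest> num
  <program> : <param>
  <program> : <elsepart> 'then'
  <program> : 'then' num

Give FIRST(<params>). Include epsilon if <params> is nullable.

{ 'else', 'if', num, epsilon }

From <params> : <body>: add FIRST(<body>) = { 'else', 'if', num, epsilon } (including epsilon since <body> is nullable).
From <params> : <elsepart>: add FIRST(<elsepart>) = { 'else', 'if' }.
<params> : 'else' <term> contributes {'else'}.
Union: FIRST(<params>) = { 'else', 'if', num, epsilon }.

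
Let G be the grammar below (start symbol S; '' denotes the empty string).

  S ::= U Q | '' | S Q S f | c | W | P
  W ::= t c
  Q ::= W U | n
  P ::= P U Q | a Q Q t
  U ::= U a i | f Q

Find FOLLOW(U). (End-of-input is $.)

{ $, a, c, f, n, t }

In S ::= U Q: add FIRST(Q) = { n, t }.
In Q ::= W U: U is at the end, add FOLLOW(Q) = { $, a, c, f, n, t }.
In P ::= P U Q: add FIRST(Q) = { n, t }.
In U ::= U a i: add FIRST(a i) = { a }.
Union: FOLLOW(U) = { $, a, c, f, n, t }.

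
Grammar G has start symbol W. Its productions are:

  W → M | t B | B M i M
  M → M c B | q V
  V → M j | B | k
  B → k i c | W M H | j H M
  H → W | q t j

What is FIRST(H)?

From H → W: add FIRST(W) = { j, k, q, t }.
H → q t j contributes {q}.
Union: FIRST(H) = { j, k, q, t }.

{ j, k, q, t }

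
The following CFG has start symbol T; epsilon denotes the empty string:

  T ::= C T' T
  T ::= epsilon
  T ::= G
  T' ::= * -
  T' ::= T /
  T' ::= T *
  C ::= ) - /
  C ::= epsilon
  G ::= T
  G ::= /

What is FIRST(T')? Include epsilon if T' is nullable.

T' ::= * - contributes {*}.
From T' ::= T /: T nullable, take FIRST(T) ∪ {/} = { ), *, / }.
From T' ::= T *: T nullable, take FIRST(T) ∪ {*} = { ), *, / }.
Union: FIRST(T') = { ), *, / }.

{ ), *, / }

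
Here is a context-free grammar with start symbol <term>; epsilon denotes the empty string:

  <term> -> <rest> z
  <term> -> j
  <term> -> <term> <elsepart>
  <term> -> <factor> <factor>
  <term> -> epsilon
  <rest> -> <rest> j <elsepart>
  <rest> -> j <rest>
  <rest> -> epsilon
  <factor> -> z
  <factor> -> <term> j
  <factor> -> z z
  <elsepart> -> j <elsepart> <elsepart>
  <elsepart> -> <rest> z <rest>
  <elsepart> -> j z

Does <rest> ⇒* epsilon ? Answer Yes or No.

<rest> has an epsilon-production, so <rest> ⇒ epsilon.

Yes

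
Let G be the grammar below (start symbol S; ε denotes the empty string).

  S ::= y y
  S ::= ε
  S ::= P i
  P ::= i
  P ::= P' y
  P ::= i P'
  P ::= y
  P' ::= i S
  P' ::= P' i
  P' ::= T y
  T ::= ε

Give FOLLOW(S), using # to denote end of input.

S is the start symbol, so # ∈ FOLLOW(S).
In P' ::= i S: S is at the end, add FOLLOW(P') = { i, y }.
Union: FOLLOW(S) = { #, i, y }.

{ #, i, y }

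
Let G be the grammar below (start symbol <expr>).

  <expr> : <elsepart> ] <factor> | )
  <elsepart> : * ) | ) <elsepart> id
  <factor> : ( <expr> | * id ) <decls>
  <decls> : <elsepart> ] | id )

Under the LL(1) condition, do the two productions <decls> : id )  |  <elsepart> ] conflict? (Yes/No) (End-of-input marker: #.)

FIRST(id )) = { id } and FIRST(<elsepart> ]) = { ), * }.
The FIRST sets are disjoint and neither alternative is nullable — no conflict.

No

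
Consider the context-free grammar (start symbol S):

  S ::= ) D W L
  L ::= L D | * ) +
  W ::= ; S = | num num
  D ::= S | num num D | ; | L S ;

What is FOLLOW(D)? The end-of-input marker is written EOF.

{ EOF, ), *, ;, =, num }

In S ::= ) D W L: add FIRST(W L) = { ;, num }.
In L ::= L D: D is at the end, add FOLLOW(L) = { EOF, ), *, ;, =, num }.
In D ::= num num D: D is at the end, add FOLLOW(D) = { EOF, ), *, ;, =, num }.
Union: FOLLOW(D) = { EOF, ), *, ;, =, num }.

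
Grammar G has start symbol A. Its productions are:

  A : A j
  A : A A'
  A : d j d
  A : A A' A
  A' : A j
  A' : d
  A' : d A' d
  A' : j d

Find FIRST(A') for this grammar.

From A' : A j: add FIRST(A) = { d }.
A' : d contributes {d}.
A' : d A' d contributes {d}.
A' : j d contributes {j}.
Union: FIRST(A') = { d, j }.

{ d, j }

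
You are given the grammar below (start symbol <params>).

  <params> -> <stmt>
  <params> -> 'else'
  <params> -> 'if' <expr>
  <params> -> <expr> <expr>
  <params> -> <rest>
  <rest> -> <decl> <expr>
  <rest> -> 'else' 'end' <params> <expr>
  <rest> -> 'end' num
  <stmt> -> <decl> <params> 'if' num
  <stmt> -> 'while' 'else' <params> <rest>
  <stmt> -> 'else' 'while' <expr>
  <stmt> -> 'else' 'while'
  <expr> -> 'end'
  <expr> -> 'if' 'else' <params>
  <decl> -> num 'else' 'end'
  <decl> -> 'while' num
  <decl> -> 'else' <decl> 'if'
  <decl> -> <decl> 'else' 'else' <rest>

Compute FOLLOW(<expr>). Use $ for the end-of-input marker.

In <params> -> 'if' <expr>: <expr> is at the end, add FOLLOW(<params>) = { $, 'else', 'end', 'if', 'while', num }.
In <params> -> <expr> <expr>: add FIRST(<expr>) = { 'end', 'if' }.
In <params> -> <expr> <expr>: <expr> is at the end, add FOLLOW(<params>) = { $, 'else', 'end', 'if', 'while', num }.
In <rest> -> <decl> <expr>: <expr> is at the end, add FOLLOW(<rest>) = { $, 'else', 'end', 'if', 'while', num }.
In <rest> -> 'else' 'end' <params> <expr>: <expr> is at the end, add FOLLOW(<rest>) = { $, 'else', 'end', 'if', 'while', num }.
In <stmt> -> 'else' 'while' <expr>: <expr> is at the end, add FOLLOW(<stmt>) = { $, 'else', 'end', 'if', 'while', num }.
Union: FOLLOW(<expr>) = { $, 'else', 'end', 'if', 'while', num }.

{ $, 'else', 'end', 'if', 'while', num }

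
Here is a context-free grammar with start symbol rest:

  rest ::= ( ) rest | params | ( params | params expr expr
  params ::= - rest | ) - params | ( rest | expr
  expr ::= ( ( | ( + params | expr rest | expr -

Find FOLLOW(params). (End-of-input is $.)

In rest ::= params: params is at the end, add FOLLOW(rest) = { $, (, ), - }.
In rest ::= ( params: params is at the end, add FOLLOW(rest) = { $, (, ), - }.
In rest ::= params expr expr: add FIRST(expr expr) = { ( }.
In params ::= ) - params: params is at the end, add FOLLOW(params) = { $, (, ), - }.
In expr ::= ( + params: params is at the end, add FOLLOW(expr) = { $, (, ), - }.
Union: FOLLOW(params) = { $, (, ), - }.

{ $, (, ), - }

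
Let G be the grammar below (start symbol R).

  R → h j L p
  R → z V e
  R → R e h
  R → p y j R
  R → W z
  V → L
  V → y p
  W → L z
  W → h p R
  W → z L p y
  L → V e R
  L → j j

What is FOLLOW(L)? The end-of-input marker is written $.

In R → h j L p: add FIRST(p) = { p }.
In V → L: L is at the end, add FOLLOW(V) = { e }.
In W → L z: add FIRST(z) = { z }.
In W → z L p y: add FIRST(p y) = { p }.
Union: FOLLOW(L) = { e, p, z }.

{ e, p, z }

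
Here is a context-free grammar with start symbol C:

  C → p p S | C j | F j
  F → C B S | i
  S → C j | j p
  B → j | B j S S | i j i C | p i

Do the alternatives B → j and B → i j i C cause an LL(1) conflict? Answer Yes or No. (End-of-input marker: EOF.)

FIRST(j) = { j } and FIRST(i j i C) = { i }.
The FIRST sets are disjoint and neither alternative is nullable — no conflict.

No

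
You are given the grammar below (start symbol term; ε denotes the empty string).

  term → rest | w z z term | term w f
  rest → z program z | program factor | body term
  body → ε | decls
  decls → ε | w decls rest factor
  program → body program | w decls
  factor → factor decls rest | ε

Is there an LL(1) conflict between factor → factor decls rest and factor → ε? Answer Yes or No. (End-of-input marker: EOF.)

FIRST(factor decls rest) = { w, z } and FIRST(ε) = { ε }.
The second alternative is nullable and FOLLOW(factor) = { EOF, w, z } shares w with FIRST of the first — conflict.

Yes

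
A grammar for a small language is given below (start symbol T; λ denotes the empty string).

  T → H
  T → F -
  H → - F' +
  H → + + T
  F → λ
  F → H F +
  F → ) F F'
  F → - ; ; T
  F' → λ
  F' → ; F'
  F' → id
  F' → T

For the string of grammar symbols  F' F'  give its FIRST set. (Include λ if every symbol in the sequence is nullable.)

{ ), +, -, ;, id, λ }

Add FIRST(F')\{λ} = { ), +, -, ;, id }; F' is nullable, continue.
Add FIRST(F')\{λ} = { ), +, -, ;, id }; F' is nullable, continue.
Every symbol is nullable, so include λ.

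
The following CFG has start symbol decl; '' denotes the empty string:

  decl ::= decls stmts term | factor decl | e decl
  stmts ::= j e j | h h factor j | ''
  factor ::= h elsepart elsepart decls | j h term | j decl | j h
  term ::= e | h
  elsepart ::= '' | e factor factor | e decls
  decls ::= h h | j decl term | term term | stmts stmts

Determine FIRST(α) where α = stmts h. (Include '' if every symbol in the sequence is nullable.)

Add FIRST(stmts)\{''} = { h, j }; stmts is nullable, continue.
h is a terminal; add {h} and stop.

{ h, j }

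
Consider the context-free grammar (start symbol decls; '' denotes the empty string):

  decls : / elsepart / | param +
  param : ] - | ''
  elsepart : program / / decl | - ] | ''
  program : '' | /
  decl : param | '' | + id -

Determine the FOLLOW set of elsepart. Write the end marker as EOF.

{ / }

In decls : / elsepart /: add FIRST(/) = { / }.
Union: FOLLOW(elsepart) = { / }.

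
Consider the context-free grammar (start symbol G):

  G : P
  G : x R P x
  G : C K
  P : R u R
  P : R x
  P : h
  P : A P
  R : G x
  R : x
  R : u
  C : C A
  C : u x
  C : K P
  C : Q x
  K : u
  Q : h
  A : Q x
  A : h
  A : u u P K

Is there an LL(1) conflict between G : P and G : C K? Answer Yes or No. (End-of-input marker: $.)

FIRST(P) = { h, u, x } and FIRST(C K) = { h, u }.
Both contain h, so the two alternatives are not disjoint — LL(1) conflict.

Yes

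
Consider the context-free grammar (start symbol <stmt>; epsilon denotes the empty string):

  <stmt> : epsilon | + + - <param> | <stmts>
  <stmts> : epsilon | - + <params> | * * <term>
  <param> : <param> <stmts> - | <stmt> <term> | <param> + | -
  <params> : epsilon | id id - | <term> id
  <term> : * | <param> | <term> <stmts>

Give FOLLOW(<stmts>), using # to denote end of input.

{ #, *, +, -, id }

In <stmt> : <stmts>: <stmts> is at the end, add FOLLOW(<stmt>) = { #, *, +, - }.
In <param> : <param> <stmts> -: add FIRST(-) = { - }.
In <term> : <term> <stmts>: <stmts> is at the end, add FOLLOW(<term>) = { #, *, +, -, id }.
Union: FOLLOW(<stmts>) = { #, *, +, -, id }.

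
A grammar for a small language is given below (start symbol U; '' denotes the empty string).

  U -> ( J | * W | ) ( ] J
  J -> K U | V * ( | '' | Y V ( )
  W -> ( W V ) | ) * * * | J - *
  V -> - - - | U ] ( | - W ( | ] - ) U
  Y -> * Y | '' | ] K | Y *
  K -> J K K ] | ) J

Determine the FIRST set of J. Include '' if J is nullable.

{ (, ), *, -, ], '' }

From J -> K U: add FIRST(K) = { (, ), *, -, ] }.
From J -> V * (: add FIRST(V) = { (, ), *, -, ] }.
J -> '' contributes ''.
From J -> Y V ( ): Y nullable, take FIRST(Y) ∪ FIRST(V) = { (, ), *, -, ] }.
Union: FIRST(J) = { (, ), *, -, ], '' }.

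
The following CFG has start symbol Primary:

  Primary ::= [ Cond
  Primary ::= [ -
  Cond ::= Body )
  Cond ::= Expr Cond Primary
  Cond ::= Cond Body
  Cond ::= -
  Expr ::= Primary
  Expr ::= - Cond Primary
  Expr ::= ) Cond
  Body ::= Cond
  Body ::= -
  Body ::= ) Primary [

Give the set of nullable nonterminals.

{ } (none)

No nonterminal has an empty production or an RHS whose symbols are all nullable.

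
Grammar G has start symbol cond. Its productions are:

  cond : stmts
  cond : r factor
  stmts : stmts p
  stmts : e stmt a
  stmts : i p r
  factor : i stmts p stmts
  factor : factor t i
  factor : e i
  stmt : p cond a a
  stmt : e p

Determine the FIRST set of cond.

{ e, i, r }

From cond : stmts: add FIRST(stmts) = { e, i }.
cond : r factor contributes {r}.
Union: FIRST(cond) = { e, i, r }.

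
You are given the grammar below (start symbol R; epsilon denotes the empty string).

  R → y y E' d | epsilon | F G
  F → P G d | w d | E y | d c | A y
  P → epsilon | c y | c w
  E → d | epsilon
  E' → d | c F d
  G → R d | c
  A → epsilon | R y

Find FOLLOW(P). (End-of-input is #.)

In F → P G d: add FIRST(G d) = { c, d, w, y }.
Union: FOLLOW(P) = { c, d, w, y }.

{ c, d, w, y }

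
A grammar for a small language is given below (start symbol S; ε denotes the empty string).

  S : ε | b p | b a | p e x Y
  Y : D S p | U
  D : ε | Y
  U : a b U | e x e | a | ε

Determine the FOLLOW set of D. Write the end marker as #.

{ b, p }

In Y : D S p: add FIRST(S p) = { b, p }.
Union: FOLLOW(D) = { b, p }.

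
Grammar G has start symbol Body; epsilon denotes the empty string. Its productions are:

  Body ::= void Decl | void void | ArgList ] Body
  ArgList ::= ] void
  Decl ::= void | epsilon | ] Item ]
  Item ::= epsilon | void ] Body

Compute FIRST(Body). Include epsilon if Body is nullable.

{ ], void }

Body ::= void Decl contributes {void}.
Body ::= void void contributes {void}.
From Body ::= ArgList ] Body: add FIRST(ArgList) = { ] }.
Union: FIRST(Body) = { ], void }.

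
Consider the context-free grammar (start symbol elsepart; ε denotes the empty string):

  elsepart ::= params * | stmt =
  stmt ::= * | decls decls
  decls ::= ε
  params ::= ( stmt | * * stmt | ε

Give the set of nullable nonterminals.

Directly nullable (have an ε-production): decls, params.
stmt ::= decls decls with every symbol nullable, so stmt is nullable.
No other nonterminal has a production whose RHS symbols are all nullable.

{ decls, params, stmt }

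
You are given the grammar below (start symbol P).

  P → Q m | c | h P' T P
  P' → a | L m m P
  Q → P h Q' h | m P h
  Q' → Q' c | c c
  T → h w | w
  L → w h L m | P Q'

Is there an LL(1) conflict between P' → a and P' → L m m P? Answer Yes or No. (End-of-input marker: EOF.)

FIRST(a) = { a } and FIRST(L m m P) = { c, h, m, w }.
The FIRST sets are disjoint and neither alternative is nullable — no conflict.

No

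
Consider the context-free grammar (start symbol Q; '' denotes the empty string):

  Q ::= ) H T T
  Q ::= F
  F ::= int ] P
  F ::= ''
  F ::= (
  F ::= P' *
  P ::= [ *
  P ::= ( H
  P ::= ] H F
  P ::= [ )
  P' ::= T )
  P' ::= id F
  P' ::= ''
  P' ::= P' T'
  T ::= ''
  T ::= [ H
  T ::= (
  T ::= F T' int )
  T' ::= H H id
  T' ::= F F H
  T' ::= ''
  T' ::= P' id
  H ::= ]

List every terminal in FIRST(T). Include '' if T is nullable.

T ::= '' contributes ''.
T ::= [ H contributes {[}.
T ::= ( contributes {(}.
From T ::= F T' int ): F, T' nullable, take FIRST(F) ∪ FIRST(T') ∪ {int} = { (, ), *, [, ], id, int }.
Union: FIRST(T) = { (, ), *, [, ], id, int, '' }.

{ (, ), *, [, ], id, int, '' }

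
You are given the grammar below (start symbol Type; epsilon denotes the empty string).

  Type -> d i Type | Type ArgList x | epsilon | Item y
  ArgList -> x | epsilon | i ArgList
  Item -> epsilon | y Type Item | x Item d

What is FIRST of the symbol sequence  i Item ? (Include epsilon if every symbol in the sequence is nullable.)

i is a terminal; add {i} and stop.

{ i }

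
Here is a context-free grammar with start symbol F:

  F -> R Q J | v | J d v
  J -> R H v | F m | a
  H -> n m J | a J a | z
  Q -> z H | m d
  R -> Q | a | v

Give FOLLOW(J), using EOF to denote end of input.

In F -> R Q J: J is at the end, add FOLLOW(F) = { EOF, m }.
In F -> J d v: add FIRST(d v) = { d }.
In H -> n m J: J is at the end, add FOLLOW(H) = { a, m, n, v, z }.
In H -> a J a: add FIRST(a) = { a }.
Union: FOLLOW(J) = { EOF, a, d, m, n, v, z }.

{ EOF, a, d, m, n, v, z }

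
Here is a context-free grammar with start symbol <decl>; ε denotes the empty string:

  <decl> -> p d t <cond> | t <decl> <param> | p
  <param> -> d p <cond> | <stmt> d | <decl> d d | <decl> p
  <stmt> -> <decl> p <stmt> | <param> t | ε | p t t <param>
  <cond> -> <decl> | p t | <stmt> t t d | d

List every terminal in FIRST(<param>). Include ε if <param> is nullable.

{ d, p, t }

<param> -> d p <cond> contributes {d}.
From <param> -> <stmt> d: <stmt> nullable, take FIRST(<stmt>) ∪ {d} = { d, p, t }.
From <param> -> <decl> d d: add FIRST(<decl>) = { p, t }.
From <param> -> <decl> p: add FIRST(<decl>) = { p, t }.
Union: FIRST(<param>) = { d, p, t }.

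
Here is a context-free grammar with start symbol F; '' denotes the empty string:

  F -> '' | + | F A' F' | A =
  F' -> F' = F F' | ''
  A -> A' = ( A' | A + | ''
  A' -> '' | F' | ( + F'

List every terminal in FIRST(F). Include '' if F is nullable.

{ (, +, =, '' }

F -> '' contributes ''.
F -> + contributes {+}.
From F -> F A' F': F, A', F' nullable, take FIRST(F) ∪ FIRST(A') ∪ FIRST(F') = { (, +, = }; also '' since the whole RHS is nullable.
From F -> A =: A nullable, take FIRST(A) ∪ {=} = { (, +, = }.
Union: FIRST(F) = { (, +, =, '' }.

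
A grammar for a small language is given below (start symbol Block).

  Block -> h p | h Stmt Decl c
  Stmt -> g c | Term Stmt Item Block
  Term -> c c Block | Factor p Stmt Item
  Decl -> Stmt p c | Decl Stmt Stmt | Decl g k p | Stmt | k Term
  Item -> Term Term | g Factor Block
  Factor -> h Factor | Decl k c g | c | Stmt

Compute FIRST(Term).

Term -> c c Block contributes {c}.
From Term -> Factor p Stmt Item: add FIRST(Factor) = { c, g, h, k }.
Union: FIRST(Term) = { c, g, h, k }.

{ c, g, h, k }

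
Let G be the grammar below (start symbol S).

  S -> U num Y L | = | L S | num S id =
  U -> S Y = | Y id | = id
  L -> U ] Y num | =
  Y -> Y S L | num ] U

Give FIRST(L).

{ =, num }

From L -> U ] Y num: add FIRST(U) = { =, num }.
L -> = contributes {=}.
Union: FIRST(L) = { =, num }.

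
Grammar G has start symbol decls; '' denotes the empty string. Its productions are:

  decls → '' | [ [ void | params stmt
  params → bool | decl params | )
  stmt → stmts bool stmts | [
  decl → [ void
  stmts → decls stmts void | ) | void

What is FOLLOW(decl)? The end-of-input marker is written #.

In params → decl params: add FIRST(params) = { ), [, bool }.
Union: FOLLOW(decl) = { ), [, bool }.

{ ), [, bool }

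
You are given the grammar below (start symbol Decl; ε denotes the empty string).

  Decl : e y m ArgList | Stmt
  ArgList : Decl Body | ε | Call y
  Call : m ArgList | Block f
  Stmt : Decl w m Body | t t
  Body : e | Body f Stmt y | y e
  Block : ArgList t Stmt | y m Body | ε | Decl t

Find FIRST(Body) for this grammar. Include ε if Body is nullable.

{ e, y }

Body : e contributes {e}.
From Body : Body f Stmt y: add FIRST(Body) = { e, y }.
Body : y e contributes {y}.
Union: FIRST(Body) = { e, y }.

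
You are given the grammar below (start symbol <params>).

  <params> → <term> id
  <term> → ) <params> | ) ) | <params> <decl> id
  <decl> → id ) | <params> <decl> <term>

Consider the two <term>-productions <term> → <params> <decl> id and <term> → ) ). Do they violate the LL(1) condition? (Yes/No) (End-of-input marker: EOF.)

FIRST(<params> <decl> id) = { ) } and FIRST() )) = { ) }.
Both contain ), so the two alternatives are not disjoint — LL(1) conflict.

Yes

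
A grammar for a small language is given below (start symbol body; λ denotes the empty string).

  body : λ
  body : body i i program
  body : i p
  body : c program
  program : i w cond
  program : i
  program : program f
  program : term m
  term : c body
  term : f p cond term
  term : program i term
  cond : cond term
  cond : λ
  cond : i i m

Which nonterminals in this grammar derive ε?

Directly nullable (have an λ-production): body, cond.
No other nonterminal has a production whose RHS symbols are all nullable.

{ body, cond }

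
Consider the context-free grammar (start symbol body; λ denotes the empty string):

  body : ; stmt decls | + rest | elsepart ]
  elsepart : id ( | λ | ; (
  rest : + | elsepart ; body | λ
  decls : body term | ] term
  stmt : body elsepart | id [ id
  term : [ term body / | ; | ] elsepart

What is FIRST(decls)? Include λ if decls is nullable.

{ +, ;, ], id }

From decls : body term: add FIRST(body) = { +, ;, ], id }.
decls : ] term contributes {]}.
Union: FIRST(decls) = { +, ;, ], id }.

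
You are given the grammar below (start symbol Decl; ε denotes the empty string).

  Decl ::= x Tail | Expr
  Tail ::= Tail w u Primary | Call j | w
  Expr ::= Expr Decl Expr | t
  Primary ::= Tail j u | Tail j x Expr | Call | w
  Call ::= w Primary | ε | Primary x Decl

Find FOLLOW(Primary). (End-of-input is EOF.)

In Tail ::= Tail w u Primary: Primary is at the end, add FOLLOW(Tail) = { EOF, j, t, w, x }.
In Call ::= w Primary: Primary is at the end, add FOLLOW(Call) = { EOF, j, t, w, x }.
In Call ::= Primary x Decl: add FIRST(x Decl) = { x }.
Union: FOLLOW(Primary) = { EOF, j, t, w, x }.

{ EOF, j, t, w, x }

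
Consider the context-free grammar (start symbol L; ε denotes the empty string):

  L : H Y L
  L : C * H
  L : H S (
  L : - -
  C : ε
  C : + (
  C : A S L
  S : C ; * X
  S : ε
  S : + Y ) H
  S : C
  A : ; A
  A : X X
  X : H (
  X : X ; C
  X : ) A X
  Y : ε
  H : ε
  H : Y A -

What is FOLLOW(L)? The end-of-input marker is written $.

L is the start symbol, so $ ∈ FOLLOW(L).
In L : H Y L: L is at the end, add FOLLOW(L) = { $, (, ), *, +, -, ; }.
In C : A S L: L is at the end, add FOLLOW(C) = { (, ), *, +, -, ; }.
Union: FOLLOW(L) = { $, (, ), *, +, -, ; }.

{ $, (, ), *, +, -, ; }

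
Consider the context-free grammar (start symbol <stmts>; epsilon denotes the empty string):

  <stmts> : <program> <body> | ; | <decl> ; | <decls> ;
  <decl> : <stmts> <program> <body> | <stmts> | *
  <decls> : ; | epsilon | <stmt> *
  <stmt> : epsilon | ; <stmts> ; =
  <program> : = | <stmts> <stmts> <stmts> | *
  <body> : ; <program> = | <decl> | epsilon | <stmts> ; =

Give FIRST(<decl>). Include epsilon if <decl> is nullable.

{ *, ;, = }

From <decl> : <stmts> <program> <body>: add FIRST(<stmts>) = { *, ;, = }.
From <decl> : <stmts>: add FIRST(<stmts>) = { *, ;, = }.
<decl> : * contributes {*}.
Union: FIRST(<decl>) = { *, ;, = }.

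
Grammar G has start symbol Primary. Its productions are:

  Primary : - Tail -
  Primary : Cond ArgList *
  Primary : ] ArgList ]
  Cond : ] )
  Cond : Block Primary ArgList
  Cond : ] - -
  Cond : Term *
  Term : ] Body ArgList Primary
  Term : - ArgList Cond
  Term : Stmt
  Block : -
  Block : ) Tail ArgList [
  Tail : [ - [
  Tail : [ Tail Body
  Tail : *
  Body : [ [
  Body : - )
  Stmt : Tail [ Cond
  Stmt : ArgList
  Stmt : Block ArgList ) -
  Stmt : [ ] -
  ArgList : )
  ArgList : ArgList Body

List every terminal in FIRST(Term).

{ ), *, -, [, ] }

Term : ] Body ArgList Primary contributes {]}.
Term : - ArgList Cond contributes {-}.
From Term : Stmt: add FIRST(Stmt) = { ), *, -, [ }.
Union: FIRST(Term) = { ), *, -, [, ] }.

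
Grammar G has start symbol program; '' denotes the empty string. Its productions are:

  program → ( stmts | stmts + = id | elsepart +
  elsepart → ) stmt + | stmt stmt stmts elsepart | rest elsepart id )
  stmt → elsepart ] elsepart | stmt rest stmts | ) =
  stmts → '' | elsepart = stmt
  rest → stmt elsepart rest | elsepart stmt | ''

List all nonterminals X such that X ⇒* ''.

{ rest, stmts }

Directly nullable (have an ''-production): stmts, rest.
No other nonterminal has a production whose RHS symbols are all nullable.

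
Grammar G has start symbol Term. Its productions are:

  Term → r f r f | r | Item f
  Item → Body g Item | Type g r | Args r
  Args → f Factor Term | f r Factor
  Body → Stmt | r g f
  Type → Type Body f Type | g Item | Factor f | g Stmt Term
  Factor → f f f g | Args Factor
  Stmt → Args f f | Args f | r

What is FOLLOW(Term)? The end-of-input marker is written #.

Term is the start symbol, so # ∈ FOLLOW(Term).
In Args → f Factor Term: Term is at the end, add FOLLOW(Args) = { f, r }.
In Type → g Stmt Term: Term is at the end, add FOLLOW(Type) = { f, g, r }.
Union: FOLLOW(Term) = { #, f, g, r }.

{ #, f, g, r }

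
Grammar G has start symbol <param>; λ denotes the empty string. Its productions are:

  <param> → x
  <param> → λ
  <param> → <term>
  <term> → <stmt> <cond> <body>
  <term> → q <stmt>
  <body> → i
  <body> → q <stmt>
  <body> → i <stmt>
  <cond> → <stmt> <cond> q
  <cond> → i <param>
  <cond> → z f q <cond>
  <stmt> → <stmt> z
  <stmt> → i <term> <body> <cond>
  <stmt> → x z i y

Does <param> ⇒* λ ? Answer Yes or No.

<param> has an λ-production, so <param> ⇒ λ.

Yes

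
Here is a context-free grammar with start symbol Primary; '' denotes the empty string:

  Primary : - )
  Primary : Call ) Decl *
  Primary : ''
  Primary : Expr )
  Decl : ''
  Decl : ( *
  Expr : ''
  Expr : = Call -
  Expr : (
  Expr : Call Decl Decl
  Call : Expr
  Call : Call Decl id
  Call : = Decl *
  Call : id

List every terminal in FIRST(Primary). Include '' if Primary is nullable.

Primary : - ) contributes {-}.
From Primary : Call ) Decl *: Call nullable, take FIRST(Call) ∪ {)} = { (, ), =, id }.
Primary : '' contributes ''.
From Primary : Expr ): Expr nullable, take FIRST(Expr) ∪ {)} = { (, ), =, id }.
Union: FIRST(Primary) = { (, ), -, =, id, '' }.

{ (, ), -, =, id, '' }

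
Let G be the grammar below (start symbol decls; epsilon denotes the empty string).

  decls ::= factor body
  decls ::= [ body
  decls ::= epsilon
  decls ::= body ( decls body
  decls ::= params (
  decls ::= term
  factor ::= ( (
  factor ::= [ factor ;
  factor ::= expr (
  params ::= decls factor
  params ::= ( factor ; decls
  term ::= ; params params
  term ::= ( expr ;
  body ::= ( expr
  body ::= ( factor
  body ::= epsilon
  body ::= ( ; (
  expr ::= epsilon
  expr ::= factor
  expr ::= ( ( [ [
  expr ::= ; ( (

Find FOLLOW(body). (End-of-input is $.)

{ $, (, ;, [ }

In decls ::= factor body: body is at the end, add FOLLOW(decls) = { $, (, ;, [ }.
In decls ::= [ body: body is at the end, add FOLLOW(decls) = { $, (, ;, [ }.
In decls ::= body ( decls body: add FIRST(( decls body) = { ( }.
In decls ::= body ( decls body: body is at the end, add FOLLOW(decls) = { $, (, ;, [ }.
Union: FOLLOW(body) = { $, (, ;, [ }.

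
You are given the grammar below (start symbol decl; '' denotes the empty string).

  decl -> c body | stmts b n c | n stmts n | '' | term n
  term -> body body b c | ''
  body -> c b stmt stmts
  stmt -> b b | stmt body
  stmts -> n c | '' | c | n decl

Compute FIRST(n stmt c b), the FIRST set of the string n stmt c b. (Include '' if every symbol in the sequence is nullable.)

n is a terminal; add {n} and stop.

{ n }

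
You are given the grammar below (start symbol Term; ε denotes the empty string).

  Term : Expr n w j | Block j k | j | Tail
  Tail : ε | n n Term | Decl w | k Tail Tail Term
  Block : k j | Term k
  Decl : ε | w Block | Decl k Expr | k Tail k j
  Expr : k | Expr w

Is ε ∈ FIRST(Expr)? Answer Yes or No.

Nullable nonterminals: Decl, Tail, Term.
No production of Expr has an RHS whose symbols are all nullable, so Expr is not nullable.

No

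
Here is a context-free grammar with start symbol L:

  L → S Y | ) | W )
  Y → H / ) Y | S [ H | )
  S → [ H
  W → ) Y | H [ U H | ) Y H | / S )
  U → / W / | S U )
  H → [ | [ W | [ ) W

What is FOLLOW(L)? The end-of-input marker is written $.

{ $ }

L is the start symbol, so $ ∈ FOLLOW(L).
Union: FOLLOW(L) = { $ }.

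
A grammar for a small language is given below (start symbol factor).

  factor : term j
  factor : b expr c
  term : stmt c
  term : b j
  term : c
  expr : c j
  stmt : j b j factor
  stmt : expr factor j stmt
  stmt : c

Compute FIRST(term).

{ b, c, j }

From term : stmt c: add FIRST(stmt) = { c, j }.
term : b j contributes {b}.
term : c contributes {c}.
Union: FIRST(term) = { b, c, j }.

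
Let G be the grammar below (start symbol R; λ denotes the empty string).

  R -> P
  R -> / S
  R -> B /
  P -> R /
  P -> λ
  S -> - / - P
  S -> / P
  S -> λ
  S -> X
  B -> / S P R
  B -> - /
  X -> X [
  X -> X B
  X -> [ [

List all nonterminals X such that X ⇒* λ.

Directly nullable (have an λ-production): P, S.
R -> P with every symbol nullable, so R is nullable.
No other nonterminal has a production whose RHS symbols are all nullable.

{ P, R, S }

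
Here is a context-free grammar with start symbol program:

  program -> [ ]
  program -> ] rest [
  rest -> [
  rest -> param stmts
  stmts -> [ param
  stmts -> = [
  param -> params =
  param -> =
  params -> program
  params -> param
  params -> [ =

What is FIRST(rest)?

rest -> [ contributes {[}.
From rest -> param stmts: add FIRST(param) = { =, [, ] }.
Union: FIRST(rest) = { =, [, ] }.

{ =, [, ] }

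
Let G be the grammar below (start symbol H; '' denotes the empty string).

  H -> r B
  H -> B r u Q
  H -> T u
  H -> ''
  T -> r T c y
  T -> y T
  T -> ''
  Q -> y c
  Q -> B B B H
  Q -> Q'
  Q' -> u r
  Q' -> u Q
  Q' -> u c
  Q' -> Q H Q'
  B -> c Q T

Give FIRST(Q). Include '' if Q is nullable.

{ c, u, y }

Q -> y c contributes {y}.
From Q -> B B B H: add FIRST(B) = { c }.
From Q -> Q': add FIRST(Q') = { c, u, y }.
Union: FIRST(Q) = { c, u, y }.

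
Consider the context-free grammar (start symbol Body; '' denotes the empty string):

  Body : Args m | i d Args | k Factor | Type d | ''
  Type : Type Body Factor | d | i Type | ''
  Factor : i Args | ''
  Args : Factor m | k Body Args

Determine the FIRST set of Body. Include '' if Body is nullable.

From Body : Args m: add FIRST(Args) = { i, k, m }.
Body : i d Args contributes {i}.
Body : k Factor contributes {k}.
From Body : Type d: Type nullable, take FIRST(Type) ∪ {d} = { d, i, k, m }.
Body : '' contributes ''.
Union: FIRST(Body) = { d, i, k, m, '' }.

{ d, i, k, m, '' }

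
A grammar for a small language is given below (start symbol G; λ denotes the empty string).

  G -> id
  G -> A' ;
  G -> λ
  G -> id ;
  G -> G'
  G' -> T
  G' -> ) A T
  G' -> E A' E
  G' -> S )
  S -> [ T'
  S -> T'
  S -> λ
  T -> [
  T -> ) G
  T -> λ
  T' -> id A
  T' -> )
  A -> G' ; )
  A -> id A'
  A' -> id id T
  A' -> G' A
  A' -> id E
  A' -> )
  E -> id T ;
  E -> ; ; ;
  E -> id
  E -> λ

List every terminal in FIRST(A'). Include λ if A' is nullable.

A' -> id id T contributes {id}.
From A' -> G' A: G' nullable, take FIRST(G') ∪ FIRST(A) = { ), ;, [, id }.
A' -> id E contributes {id}.
A' -> ) contributes {)}.
Union: FIRST(A') = { ), ;, [, id }.

{ ), ;, [, id }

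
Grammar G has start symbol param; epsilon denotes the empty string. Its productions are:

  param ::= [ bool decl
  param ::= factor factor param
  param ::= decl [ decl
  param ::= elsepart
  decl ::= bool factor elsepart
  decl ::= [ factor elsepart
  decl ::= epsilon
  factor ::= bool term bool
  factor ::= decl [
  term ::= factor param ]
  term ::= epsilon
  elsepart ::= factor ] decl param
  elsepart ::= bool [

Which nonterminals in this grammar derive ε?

{ decl, term }

Directly nullable (have an epsilon-production): decl, term.
No other nonterminal has a production whose RHS symbols are all nullable.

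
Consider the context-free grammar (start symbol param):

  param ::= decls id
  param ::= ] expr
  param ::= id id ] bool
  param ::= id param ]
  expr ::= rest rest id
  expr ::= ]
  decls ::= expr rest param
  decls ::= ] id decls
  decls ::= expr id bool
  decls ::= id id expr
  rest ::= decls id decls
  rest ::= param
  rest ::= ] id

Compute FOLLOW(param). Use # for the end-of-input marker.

{ #, ], id }

param is the start symbol, so # ∈ FOLLOW(param).
In param ::= id param ]: add FIRST(]) = { ] }.
In decls ::= expr rest param: param is at the end, add FOLLOW(decls) = { ], id }.
In rest ::= param: param is at the end, add FOLLOW(rest) = { ], id }.
Union: FOLLOW(param) = { #, ], id }.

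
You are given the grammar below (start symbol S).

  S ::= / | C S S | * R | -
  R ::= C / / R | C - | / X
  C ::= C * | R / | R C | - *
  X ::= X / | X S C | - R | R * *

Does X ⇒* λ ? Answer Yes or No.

No

No nonterminal in this grammar is nullable.
No production of X has an RHS whose symbols are all nullable, so X is not nullable.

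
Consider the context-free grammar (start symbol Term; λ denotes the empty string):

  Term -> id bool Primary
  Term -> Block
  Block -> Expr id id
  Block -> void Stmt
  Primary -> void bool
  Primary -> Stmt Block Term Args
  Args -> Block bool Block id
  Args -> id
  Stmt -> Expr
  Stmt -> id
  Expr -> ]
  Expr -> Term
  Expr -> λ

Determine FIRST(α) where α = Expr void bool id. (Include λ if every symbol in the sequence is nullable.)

Add FIRST(Expr)\{λ} = { ], id, void }; Expr is nullable, continue.
void is a terminal; add {void} and stop.

{ ], id, void }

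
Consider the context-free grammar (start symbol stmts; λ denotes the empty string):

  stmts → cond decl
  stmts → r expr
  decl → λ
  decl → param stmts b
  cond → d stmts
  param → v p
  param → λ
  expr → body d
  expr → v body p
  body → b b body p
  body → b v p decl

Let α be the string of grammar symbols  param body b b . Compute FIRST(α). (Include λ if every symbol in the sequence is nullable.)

{ b, v }

Add FIRST(param)\{λ} = { v }; param is nullable, continue.
Add FIRST(body) = { b }; body is not nullable, stop.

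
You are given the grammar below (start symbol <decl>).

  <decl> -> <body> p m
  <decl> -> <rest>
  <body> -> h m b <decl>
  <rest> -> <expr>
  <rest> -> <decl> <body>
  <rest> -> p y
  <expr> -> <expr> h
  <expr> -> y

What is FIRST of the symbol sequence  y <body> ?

y is a terminal; add {y} and stop.

{ y }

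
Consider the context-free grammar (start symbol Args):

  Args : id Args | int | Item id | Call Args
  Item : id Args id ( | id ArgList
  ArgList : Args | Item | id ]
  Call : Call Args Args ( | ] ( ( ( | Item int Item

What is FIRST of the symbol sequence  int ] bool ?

{ int }

int is a terminal; add {int} and stop.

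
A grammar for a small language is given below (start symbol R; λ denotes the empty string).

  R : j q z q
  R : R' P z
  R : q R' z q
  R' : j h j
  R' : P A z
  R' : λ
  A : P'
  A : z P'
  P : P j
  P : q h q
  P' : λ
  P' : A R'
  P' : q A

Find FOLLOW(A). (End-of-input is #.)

{ j, q, z }

In R' : P A z: add FIRST(z) = { z }.
In P' : A R': add FIRST(R')\{λ} = { j, q }.
  Since R' is nullable, also add FOLLOW(P') = { j, q, z }.
In P' : q A: A is at the end, add FOLLOW(P') = { j, q, z }.
Union: FOLLOW(A) = { j, q, z }.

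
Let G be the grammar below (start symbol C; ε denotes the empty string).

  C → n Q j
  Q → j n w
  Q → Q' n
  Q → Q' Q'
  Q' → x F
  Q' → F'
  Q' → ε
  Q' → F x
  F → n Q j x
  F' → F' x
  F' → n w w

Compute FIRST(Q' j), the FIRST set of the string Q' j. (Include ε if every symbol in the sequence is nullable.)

{ j, n, x }

Add FIRST(Q')\{ε} = { n, x }; Q' is nullable, continue.
j is a terminal; add {j} and stop.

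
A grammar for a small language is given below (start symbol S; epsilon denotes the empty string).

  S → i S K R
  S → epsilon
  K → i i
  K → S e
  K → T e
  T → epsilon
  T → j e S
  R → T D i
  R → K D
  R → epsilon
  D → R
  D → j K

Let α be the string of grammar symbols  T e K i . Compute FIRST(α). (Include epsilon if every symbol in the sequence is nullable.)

Add FIRST(T)\{epsilon} = { j }; T is nullable, continue.
e is a terminal; add {e} and stop.

{ e, j }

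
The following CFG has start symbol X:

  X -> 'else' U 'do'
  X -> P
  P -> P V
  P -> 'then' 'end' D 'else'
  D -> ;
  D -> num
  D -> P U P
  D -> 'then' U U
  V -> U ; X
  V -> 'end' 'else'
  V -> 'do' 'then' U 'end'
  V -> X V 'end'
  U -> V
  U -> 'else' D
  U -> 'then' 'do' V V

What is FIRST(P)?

{ 'then' }

From P -> P V: add FIRST(P) = { 'then' }.
P -> 'then' 'end' D 'else' contributes {'then'}.
Union: FIRST(P) = { 'then' }.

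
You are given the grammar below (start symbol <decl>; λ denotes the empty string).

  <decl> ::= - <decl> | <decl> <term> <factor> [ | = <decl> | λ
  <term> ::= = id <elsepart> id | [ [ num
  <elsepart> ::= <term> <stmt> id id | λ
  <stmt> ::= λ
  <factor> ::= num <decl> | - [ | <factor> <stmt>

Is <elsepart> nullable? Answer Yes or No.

<elsepart> has an λ-production, so <elsepart> ⇒ λ.

Yes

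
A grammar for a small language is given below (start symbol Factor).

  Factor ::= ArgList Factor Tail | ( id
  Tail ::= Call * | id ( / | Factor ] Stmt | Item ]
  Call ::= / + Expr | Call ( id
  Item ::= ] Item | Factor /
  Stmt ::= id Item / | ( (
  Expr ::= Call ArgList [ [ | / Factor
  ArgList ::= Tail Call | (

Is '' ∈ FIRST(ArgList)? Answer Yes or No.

No

No nonterminal in this grammar is nullable.
No production of ArgList has an RHS whose symbols are all nullable, so ArgList is not nullable.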